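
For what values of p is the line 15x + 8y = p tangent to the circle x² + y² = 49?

The line touches the circle iff its distance from (0, 0) is 7:
|15·0 + 8·0 − p| / √289 = 7
|p| = 7·17, so p = 119 or p = −119.

p = −119 or p = 119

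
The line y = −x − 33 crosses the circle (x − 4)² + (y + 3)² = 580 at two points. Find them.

Express y = −x − 33 and substitute into the circle:
2x² + 52x + 336 = 0  ⟹  x² + 26x + 168 = 0
x = −12 or x = −14, giving (−12, −21) and (−14, −19).

(−14, −19) and (−12, −21)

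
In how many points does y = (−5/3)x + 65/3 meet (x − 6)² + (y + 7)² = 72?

Substituting the line into the circle gives 34x² − 968x + 7072 = 0.
Δ = 937024 − 961792 = −24768.
No real roots: the line does not meet the circle.

0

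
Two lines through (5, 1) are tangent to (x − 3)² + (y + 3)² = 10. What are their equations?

3x + y = 16 and x − 3y = 2

Let a tangent through (5, 1) have slope m. Its distance from (3, −3) must equal √10:
[m·(−2) − (−4)]² = 10(m² + 1)
3m² + 8m − 3 = 0, so m = −3 or m = 1/3.
Through (5, 1) these give 3x + y = 16 and x − 3y = 2.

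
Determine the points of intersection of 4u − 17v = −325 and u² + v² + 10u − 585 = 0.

Substitute v = (325 + 4u)/17:
305u² + 5490u − 63440 = 0  ⟹  u² + 18u − 208 = 0
u = 8 or u = −26, giving (8, 21) and (−26, 13).

(−26, 13) and (8, 21)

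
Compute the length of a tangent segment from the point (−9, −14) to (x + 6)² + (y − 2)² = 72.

√193

With centre O = (−6, 2), |OP|² = 265 and r² = 72.
By the tangent–radius right angle, tangent length = √(|PO|² − r²) = √193.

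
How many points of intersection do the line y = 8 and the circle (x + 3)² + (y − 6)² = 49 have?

2

Substituting the line into the circle gives x² + 6x − 36 = 0.
Discriminant = (6)² − 4·1·(−36) = 180 > 0.
Two real roots: the line is a secant.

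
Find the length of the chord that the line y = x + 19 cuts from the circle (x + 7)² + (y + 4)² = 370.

22√2

From the line, y = x + 19. Substituting:
2x² + 60x + 208 = 0  ⟹  x² + 30x + 104 = 0
x = −4 or x = −26, giving (−4, 15) and (−26, −7).
Chord length = distance between (−4, 15) and (−26, −7) = √968 = 22√2.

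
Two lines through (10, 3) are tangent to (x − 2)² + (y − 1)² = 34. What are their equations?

3x + 5y = 45 and 5x − 3y = 41

A line y − (3) = m(x − (10)) is tangent when its distance from (2, 1) is √34:
(−8m − (−2))² = 34(m² + 1)
15m² − 16m − 15 = 0, so m = −3/5 or m = 5/3.
Through (10, 3) these give 3x + 5y = 45 and 5x − 3y = 41.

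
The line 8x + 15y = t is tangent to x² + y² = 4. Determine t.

t = −34 or t = 34

Tangency holds when the distance from the centre (0, 0) to the line equals the radius 2:
|8·0 + 15·0 − t| / √289 = 2
|t| = 2·17, so t = 34 or t = −34.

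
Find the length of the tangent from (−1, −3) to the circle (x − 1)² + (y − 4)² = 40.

√13

With centre O = (1, 4), |OP|² = 53 and r² = 40.
By the tangent–radius right angle, tangent length = √(|PO|² − r²) = √13.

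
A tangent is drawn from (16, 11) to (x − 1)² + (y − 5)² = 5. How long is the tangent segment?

16

The centre is (1, 5) and r = √5. The square of the distance from P to the centre is 225 + 36 = 261.
By the tangent–radius right angle, tangent length = √(|PO|² − r²) = √256 = 16.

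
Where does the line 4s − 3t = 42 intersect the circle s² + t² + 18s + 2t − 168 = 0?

Express t = (−42 + 4s)/3 and substitute into the circle:
25s² − 150s = 0  ⟹  s² − 6s = 0
s = 6 or s = 0, giving (6, −6) and (0, −14).

(0, −14) and (6, −6)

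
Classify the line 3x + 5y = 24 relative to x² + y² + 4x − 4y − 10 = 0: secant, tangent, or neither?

Centre (−2, 2), r² = 18. Distance² from centre to line = (−20)²/34 = 200/17.
Since d² < r², the line cuts the circle twice.

secant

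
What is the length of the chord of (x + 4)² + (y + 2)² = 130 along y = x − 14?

The distance from (−4, −2) to the line is 16/√2, and r² = 130.
Chord = 2√(r² − d²) = 2·√(2) = 2√2.

2√2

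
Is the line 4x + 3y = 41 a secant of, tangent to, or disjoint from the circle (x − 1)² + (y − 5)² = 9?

disjoint

Substituting the line into the circle gives 25x² − 226x + 604 = 0.
Δ = 51076 − 60400 = −9324.
No real roots: the line does not meet the circle.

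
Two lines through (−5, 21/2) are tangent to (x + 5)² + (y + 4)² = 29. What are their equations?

Let a tangent through (−5, 21/2) have slope m. Its distance from (−5, −4) must equal √29:
(0m − (−29/2))² = 29(m² + 1)
4m² − 25 = 0, so m = −5/2 or m = 5/2.
Through (−5, 21/2) these give 5x + 2y = −4 and 5x − 2y = −46.

5x + 2y = −4 and 5x − 2y = −46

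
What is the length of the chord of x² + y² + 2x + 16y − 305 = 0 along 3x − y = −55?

From the line, y = 3x + 55. Substituting:
10x² + 380x + 3600 = 0  ⟹  x² + 38x + 360 = 0
x = −18 or x = −20, giving (−18, 1) and (−20, −5).
|(−18, 1) − (−20, −5)| = √((2)² + (6)²) = 2√10.

2√10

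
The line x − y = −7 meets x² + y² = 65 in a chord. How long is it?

Substitute y = x + 7:
2x² + 14x − 16 = 0  ⟹  x² + 7x − 8 = 0
x = 1 or x = −8, giving (1, 8) and (−8, −1).
|(1, 8) − (−8, −1)| = √((9)² + (9)²) = 9√2.

9√2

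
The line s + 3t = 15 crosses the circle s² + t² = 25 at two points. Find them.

Express t = (15 − s)/3 and substitute into the circle:
10s² − 30s = 0  ⟹  s² − 3s = 0
s = 3 or s = 0, giving (3, 4) and (0, 5).

(0, 5) and (3, 4)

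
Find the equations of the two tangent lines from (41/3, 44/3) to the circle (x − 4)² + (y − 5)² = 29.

A line y − (44/3) = m(x − (41/3)) is tangent when its distance from (4, 5) is √29:
[m·(−29/3) − (−29/3)]² = 29(m² + 1)
10m² − 29m + 10 = 0, so m = 2/5 or m = 5/2.
Through (41/3, 44/3) these give 2x − 5y = −46 and 5x − 2y = 39.

2x − 5y = −46 and 5x − 2y = 39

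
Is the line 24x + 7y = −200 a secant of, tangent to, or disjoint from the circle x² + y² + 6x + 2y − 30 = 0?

Centre (−3, −1), r² = 40. Distance² from centre to line = (121)²/625 = 14641/625.
Since d² < r², the line cuts the circle twice.

secant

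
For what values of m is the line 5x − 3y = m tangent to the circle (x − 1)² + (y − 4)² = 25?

Tangency holds when the distance from the centre (1, 4) to the line equals the radius 5:
|5·1 − 3·4 − m| / √34 = 5
|m − (−7)| = 5√34.

m = −7 ± 5√34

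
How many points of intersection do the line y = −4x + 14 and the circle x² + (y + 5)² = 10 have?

d² = (4·0 + 1·(−5) − (14))²/17 = 361/17; r² = 10.
Since d² > r², the line lies outside the circle.

0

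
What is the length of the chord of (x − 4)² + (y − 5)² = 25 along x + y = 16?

Express y = −x + 16 and substitute into the circle:
2x² − 30x + 112 = 0  ⟹  x² − 15x + 56 = 0
x = 8 or x = 7, giving (8, 8) and (7, 9).
|(8, 8) − (7, 9)| = √((1)² + (−1)²) = √2.

√2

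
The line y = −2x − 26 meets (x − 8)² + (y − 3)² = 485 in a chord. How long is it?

The distance from (8, 3) to the line is 45/√5, and r² = 485.
Chord = 2√(r² − d²) = 2·√(80) = 8√5.

8√5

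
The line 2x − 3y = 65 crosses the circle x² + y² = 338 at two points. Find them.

Express y = (−65 + 2x)/3 and substitute into the circle:
13x² − 260x + 1183 = 0  ⟹  x² − 20x + 91 = 0
x = 13 or x = 7, giving (13, −13) and (7, −17).

(7, −17) and (13, −13)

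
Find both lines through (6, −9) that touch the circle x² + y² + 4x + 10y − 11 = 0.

Write the tangent as mx − y + (−9 − m·(6)) = 0 and set its distance from the centre to 2√10:
[m·(−8) − (4)]² = 40(m² + 1)
3m² + 8m − 3 = 0, so m = 1/3 or m = −3.
With m = 1/3: x − 3y = 33. With m = −3: 3x + y = 9.

x − 3y = 33 and 3x + y = 9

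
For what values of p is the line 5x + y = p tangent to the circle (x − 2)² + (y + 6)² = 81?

Tangency holds when the distance from the centre (2, −6) to the line equals the radius 9:
|5·2 + 1·(−6) − p| / √26 = 9
|p − (4)| = 9√26.

p = 4 ± 9√26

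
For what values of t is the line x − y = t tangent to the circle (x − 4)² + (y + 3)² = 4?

t = 7 ± 2√2

The line touches the circle iff its distance from (4, −3) is 2:
|1·4 − 1·(−3) − t| / √2 = 2
|t − (7)| = 2√2.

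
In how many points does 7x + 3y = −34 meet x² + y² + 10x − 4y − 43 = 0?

Substituting the line into the circle gives 58x² + 650x + 1177 = 0.
Δ = 422500 − 273064 = 149436.
Two real roots: the line is a secant.

2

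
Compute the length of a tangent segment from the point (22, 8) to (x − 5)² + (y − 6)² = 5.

12√2

With centre O = (5, 6), |OP|² = 293 and r² = 5.
By the tangent–radius right angle, tangent length = √(|PO|² − r²) = √288 = 12√2.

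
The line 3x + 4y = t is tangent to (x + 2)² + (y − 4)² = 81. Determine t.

The line touches the circle iff its distance from (−2, 4) is 9:
|3·(−2) + 4·4 − t| / √25 = 9
|t − (10)| = 9·5, so t = 55 or t = −35.

t = −35 or t = 55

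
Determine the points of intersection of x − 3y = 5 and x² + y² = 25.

(−4, −3) and (5, 0)

Express y = (−5 + x)/3 and substitute into the circle:
10x² − 10x − 200 = 0  ⟹  x² − x − 20 = 0
x = 5 or x = −4, giving (5, 0) and (−4, −3).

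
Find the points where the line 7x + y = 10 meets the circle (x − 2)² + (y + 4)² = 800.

Express y = −7x + 10 and substitute into the circle:
50x² − 200x − 600 = 0  ⟹  x² − 4x − 12 = 0
x = 6 or x = −2, giving (6, −32) and (−2, 24).

(−2, 24) and (6, −32)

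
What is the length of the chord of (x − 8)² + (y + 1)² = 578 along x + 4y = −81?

6√17

Centre (8, −1), r² = 578. Perpendicular distance d from centre to line = |85| / √17 = 85/√17.
Chord = 2√(r² − d²) = 2·√(153) = 6√17.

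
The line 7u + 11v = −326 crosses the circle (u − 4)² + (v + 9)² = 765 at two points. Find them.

Substitute v = (−326 − 7u)/11:
170u² + 2210u − 39100 = 0  ⟹  u² + 13u − 230 = 0
u = 10 or u = −23, giving (10, −36) and (−23, −15).

(−23, −15) and (10, −36)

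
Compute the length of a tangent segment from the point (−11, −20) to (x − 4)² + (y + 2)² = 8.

√541

With centre O = (4, −2), |OP|² = 549 and r² = 8.
Power of the point: PT² = |PO|² − r² = 541, so PT = √541.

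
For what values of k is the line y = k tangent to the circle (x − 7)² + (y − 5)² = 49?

k = −2 or k = 12

For a tangent, require d(centre, line) = r = 7.
|0·7 + 1·5 − k| / √1 = 7
|k − (5)| = 7, so k = 12 or k = −2.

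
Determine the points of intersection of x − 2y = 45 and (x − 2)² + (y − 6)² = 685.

(5, −20) and (21, −12)

Substitute y = (−45 + x)/2:
5x² − 130x + 525 = 0  ⟹  x² − 26x + 105 = 0
x = 21 or x = 5, giving (21, −12) and (5, −20).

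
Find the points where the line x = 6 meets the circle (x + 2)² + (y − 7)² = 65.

(6, 6) and (6, 8)

The line gives x = 6. Substituting into the circle:
y² − 14y + 48 = 0
y = 8 or y = 6, giving (6, 8) and (6, 6).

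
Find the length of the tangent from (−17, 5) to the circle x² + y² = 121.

The centre is (0, 0) and r = 11. The square of the distance from P to the centre is 289 + 25 = 314.
Power of the point: PT² = |PO|² − r² = 193, so PT = √193.

√193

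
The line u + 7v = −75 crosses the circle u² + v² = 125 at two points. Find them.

From the line, v = (−75 − u)/7. Substituting:
50u² + 150u − 500 = 0  ⟹  u² + 3u − 10 = 0
u = 2 or u = −5, giving (2, −11) and (−5, −10).

(−5, −10) and (2, −11)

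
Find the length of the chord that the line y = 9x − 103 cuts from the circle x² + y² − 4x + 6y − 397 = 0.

4√82

Express y = 9x − 103 and substitute into the circle:
82x² − 1804x + 9594 = 0  ⟹  x² − 22x + 117 = 0
x = 13 or x = 9, giving (13, 14) and (9, −22).
|(13, 14) − (9, −22)| = √((4)² + (36)²) = 4√82.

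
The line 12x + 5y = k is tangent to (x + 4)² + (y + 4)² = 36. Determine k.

Tangency holds when the distance from the centre (−4, −4) to the line equals the radius 6:
|12·(−4) + 5·(−4) − k| / √169 = 6
|k − (−68)| = 6·13, so k = 10 or k = −146.

k = −146 or k = 10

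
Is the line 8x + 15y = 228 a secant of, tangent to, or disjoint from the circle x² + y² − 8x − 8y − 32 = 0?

Substituting the line into the circle gives 289x² − 4488x + 17424 = 0.
Discriminant = (−4488)² − 4·289·(17424) = 0.
A repeated root: the line is tangent.

tangent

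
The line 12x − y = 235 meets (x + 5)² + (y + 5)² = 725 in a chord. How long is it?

Centre (−5, −5), r² = 725. Perpendicular distance d from centre to line = |−290| / √145 = 290/√145.
Half the chord is √(r² − d²) = √(145), so the full chord is 2√145.

2√145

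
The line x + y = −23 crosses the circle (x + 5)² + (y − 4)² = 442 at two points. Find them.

From the line, y = −x − 23. Substituting:
2x² + 64x + 312 = 0  ⟹  x² + 32x + 156 = 0
x = −6 or x = −26, giving (−6, −17) and (−26, 3).

(−26, 3) and (−6, −17)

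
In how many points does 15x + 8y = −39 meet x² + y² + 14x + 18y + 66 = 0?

0

Substituting the line into the circle gives 289x² − 94x + 129 = 0.
Discriminant = (−94)² − 4·289·(129) = −140288 < 0.
No real roots: the line does not meet the circle.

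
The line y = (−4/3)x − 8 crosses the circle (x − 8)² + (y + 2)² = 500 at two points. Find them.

(−12, 8) and (12, −24)

Substitute y = (−24 − 4x)/3:
25x² − 3600 = 0  ⟹  x² − 144 = 0
x = 12 or x = −12, giving (12, −24) and (−12, 8).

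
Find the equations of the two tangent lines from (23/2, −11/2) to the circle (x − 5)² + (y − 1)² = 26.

x + 5y = −16 and 5x + y = 52

A line y − (−11/2) = m(x − (23/2)) is tangent when its distance from (5, 1) is √26:
[m·(−13/2) − (13/2)]² = 26(m² + 1)
5m² + 26m + 5 = 0, so m = −1/5 or m = −5.
With m = −1/5: x + 5y = −16. With m = −5: 5x + y = 52.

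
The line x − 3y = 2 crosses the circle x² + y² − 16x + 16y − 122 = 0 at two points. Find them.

Substitute y = (−2 + x)/3:
10x² − 100x − 1190 = 0  ⟹  x² − 10x − 119 = 0
x = 17 or x = −7, giving (17, 5) and (−7, −3).

(−7, −3) and (17, 5)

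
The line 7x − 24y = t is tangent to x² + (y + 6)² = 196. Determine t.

For a tangent, require d(centre, line) = r = 14.
|7·0 − 24·(−6) − t| / √625 = 14
|t − (144)| = 14·25, so t = 494 or t = −206.

t = −206 or t = 494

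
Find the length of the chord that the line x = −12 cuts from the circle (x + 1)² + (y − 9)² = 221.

20

The line gives x = −12. Substituting into the circle:
y² − 18y − 19 = 0
y = 19 or y = −1, giving (−12, 19) and (−12, −1).
Chord length = distance between (−12, 19) and (−12, −1) = √400 = 20.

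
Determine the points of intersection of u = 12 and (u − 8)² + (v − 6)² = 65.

The line gives u = 12. Substituting into the circle:
v² − 12v − 13 = 0
v = 13 or v = −1, giving (12, 13) and (12, −1).

(12, −1) and (12, 13)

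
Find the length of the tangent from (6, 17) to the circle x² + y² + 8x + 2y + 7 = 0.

3√46

With centre O = (−4, −1), |OP|² = 424 and r² = 10.
The tangent meets the radius at right angles, so tangent² = |PO|² − r² = 424 − 10 = 414.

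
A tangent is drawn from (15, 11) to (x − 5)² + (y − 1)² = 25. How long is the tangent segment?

The centre is (5, 1) and r = 5. The square of the distance from P to the centre is 100 + 100 = 200.
The tangent meets the radius at right angles, so tangent² = |PO|² − r² = 200 − 25 = 175.

5√7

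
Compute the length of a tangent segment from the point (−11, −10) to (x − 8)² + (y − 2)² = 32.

√473

The centre is (8, 2) and r = 4√2. The square of the distance from P to the centre is 361 + 144 = 505.
By the tangent–radius right angle, tangent length = √(|PO|² − r²) = √473.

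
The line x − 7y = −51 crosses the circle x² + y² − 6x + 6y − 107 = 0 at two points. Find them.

Express y = (51 + x)/7 and substitute into the circle:
50x² − 150x − 500 = 0  ⟹  x² − 3x − 10 = 0
x = 5 or x = −2, giving (5, 8) and (−2, 7).

(−2, 7) and (5, 8)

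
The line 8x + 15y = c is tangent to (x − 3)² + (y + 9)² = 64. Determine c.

c = −247 or c = 25

The line touches the circle iff its distance from (3, −9) is 8:
|8·3 + 15·(−9) − c| / √289 = 8
|c − (−111)| = 8·17, so c = 25 or c = −247.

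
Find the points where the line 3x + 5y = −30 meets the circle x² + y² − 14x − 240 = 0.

From the line, y = (−30 − 3x)/5. Substituting:
34x² − 170x − 5100 = 0  ⟹  x² − 5x − 150 = 0
x = 15 or x = −10, giving (15, −15) and (−10, 0).

(−10, 0) and (15, −15)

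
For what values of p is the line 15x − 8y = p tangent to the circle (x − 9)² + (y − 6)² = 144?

p = −117 or p = 291

For a tangent, require d(centre, line) = r = 12.
|15·9 − 8·6 − p| / √289 = 12
|p − (87)| = 12·17, so p = 291 or p = −117.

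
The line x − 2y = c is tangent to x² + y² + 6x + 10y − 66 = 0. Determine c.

c = 7 ± 10√5

For a tangent, require d(centre, line) = r = 10.
|1·(−3) − 2·(−5) − c| / √5 = 10
|c − (7)| = 10√5.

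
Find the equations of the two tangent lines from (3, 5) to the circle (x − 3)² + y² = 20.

x + 2y = 13 and x − 2y = −7

Let a tangent through (3, 5) have slope m. Its distance from (3, 0) must equal 2√5:
[m·(0) − (−5)]² = 20(m² + 1)
4m² − 1 = 0, so m = −1/2 or m = 1/2.
Through (3, 5) these give x + 2y = 13 and x − 2y = −7.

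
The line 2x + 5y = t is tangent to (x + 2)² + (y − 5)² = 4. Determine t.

For a tangent, require d(centre, line) = r = 2.
|2·(−2) + 5·5 − t| / √29 = 2
|t − (21)| = 2√29.

t = 21 ± 2√29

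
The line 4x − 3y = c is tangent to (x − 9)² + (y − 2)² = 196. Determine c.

c = −40 or c = 100

For a tangent, require d(centre, line) = r = 14.
|4·9 − 3·2 − c| / √25 = 14
|c − (30)| = 14·5, so c = 100 or c = −40.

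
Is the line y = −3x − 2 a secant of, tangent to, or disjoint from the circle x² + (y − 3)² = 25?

Substituting the line into the circle gives 10x² + 30x = 0.
Discriminant = (30)² − 4·10·(0) = 900 > 0.
Two real roots: the line is a secant.

secant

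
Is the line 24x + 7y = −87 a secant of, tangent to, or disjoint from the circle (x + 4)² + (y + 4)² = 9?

secant

Substituting the line into the circle gives 625x² + 3224x + 3824 = 0.
Δ = 10394176 − 9560000 = 834176.
Two real roots: the line is a secant.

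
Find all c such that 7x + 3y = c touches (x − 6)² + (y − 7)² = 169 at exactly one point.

c = 63 ± 13√58

Tangency holds when the distance from the centre (6, 7) to the line equals the radius 13:
|7·6 + 3·7 − c| / √58 = 13
|c − (63)| = 13√58.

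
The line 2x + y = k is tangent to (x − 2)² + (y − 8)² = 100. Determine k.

k = 12 ± 10√5

For a tangent, require d(centre, line) = r = 10.
|2·2 + 1·8 − k| / √5 = 10
|k − (12)| = 10√5.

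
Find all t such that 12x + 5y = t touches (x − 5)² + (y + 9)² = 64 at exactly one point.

t = −89 or t = 119

The line touches the circle iff its distance from (5, −9) is 8:
|12·5 + 5·(−9) − t| / √169 = 8
|t − (15)| = 8·13, so t = 119 or t = −89.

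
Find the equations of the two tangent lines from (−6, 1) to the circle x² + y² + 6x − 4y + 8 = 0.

x + 2y = −4 and 2x − y = −13

Let a tangent through (−6, 1) have slope m. Its distance from (−3, 2) must equal √5:
(3m − (1))² = 5(m² + 1)
2m² − 3m − 2 = 0, so m = −1/2 or m = 2.
With m = −1/2: x + 2y = −4. With m = 2: 2x − y = −13.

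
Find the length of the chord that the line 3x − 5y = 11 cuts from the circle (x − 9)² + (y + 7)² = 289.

From the line, y = (−11 + 3x)/5. Substituting:
34x² − 306x − 4624 = 0  ⟹  x² − 9x − 136 = 0
x = 17 or x = −8, giving (17, 8) and (−8, −7).
|(17, 8) − (−8, −7)| = √((25)² + (15)²) = 5√34.

5√34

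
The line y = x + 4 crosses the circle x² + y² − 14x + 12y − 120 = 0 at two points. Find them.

(−7, −3) and (4, 8)

From the line, y = x + 4. Substituting:
2x² + 6x − 56 = 0  ⟹  x² + 3x − 28 = 0
x = 4 or x = −7, giving (4, 8) and (−7, −3).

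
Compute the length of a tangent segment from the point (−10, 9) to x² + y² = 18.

√163

With centre O = (0, 0), |OP|² = 181 and r² = 18.
Power of the point: PT² = |PO|² − r² = 163, so PT = √163.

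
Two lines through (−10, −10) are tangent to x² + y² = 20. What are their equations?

x − 2y = 10 and 2x − y = −10

Write the tangent as mx − y + (−10 − m·(−10)) = 0 and set its distance from the centre to 2√5:
(10m − (10))² = 20(m² + 1)
2m² − 5m + 2 = 0, so m = 1/2 or m = 2.
With m = 1/2: x − 2y = 10. With m = 2: 2x − y = −10.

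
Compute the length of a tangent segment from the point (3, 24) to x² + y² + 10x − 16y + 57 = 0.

Centre (−5, 8), r² = 32. |PO|² = (8)² + (16)² = 320.
The tangent meets the radius at right angles, so tangent² = |PO|² − r² = 320 − 32 = 288.

12√2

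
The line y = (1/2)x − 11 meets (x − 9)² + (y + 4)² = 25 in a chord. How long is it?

4√5

The distance from (9, −4) to the line is 5/√5, and r² = 25.
Half the chord is √(r² − d²) = √(20), so the full chord is 4√5.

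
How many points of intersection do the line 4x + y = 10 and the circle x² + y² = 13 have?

2

Substituting the line into the circle gives 17x² − 80x + 87 = 0.
Δ = 6400 − 5916 = 484.
Two real roots: the line is a secant.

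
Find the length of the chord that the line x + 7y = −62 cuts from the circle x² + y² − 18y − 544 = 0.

25√2

Centre (0, 9), r² = 625. Perpendicular distance d from centre to line = |125| / √50 = 125/√50.
Half the chord is √(r² − d²) = √(625/2), so the full chord is 25√2.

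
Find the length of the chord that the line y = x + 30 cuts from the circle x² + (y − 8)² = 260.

6√2

From the line, y = x + 30. Substituting:
2x² + 44x + 224 = 0  ⟹  x² + 22x + 112 = 0
x = −8 or x = −14, giving (−8, 22) and (−14, 16).
|(−8, 22) − (−14, 16)| = √((6)² + (6)²) = 6√2.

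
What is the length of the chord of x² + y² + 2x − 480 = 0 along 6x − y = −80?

The distance from (−1, 0) to the line is 74/√37, and r² = 481.
Chord = 2√(r² − d²) = 2·√(333) = 6√37.

6√37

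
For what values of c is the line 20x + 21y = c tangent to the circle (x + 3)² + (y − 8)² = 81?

Tangency holds when the distance from the centre (−3, 8) to the line equals the radius 9:
|20·(−3) + 21·8 − c| / √841 = 9
|c − (108)| = 9·29, so c = 369 or c = −153.

c = −153 or c = 369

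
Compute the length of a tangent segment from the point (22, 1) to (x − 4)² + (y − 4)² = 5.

2√82

The centre is (4, 4) and r = √5. The square of the distance from P to the centre is 324 + 9 = 333.
The tangent meets the radius at right angles, so tangent² = |PO|² − r² = 333 − 5 = 328.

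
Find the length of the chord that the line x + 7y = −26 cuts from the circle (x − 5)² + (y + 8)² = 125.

15√2

Substitute y = (−26 − x)/7:
50x² − 550x − 4000 = 0  ⟹  x² − 11x − 80 = 0
x = 16 or x = −5, giving (16, −6) and (−5, −3).
Chord length = distance between (16, −6) and (−5, −3) = √450 = 15√2.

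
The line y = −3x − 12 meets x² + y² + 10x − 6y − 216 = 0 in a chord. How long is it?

10√10

From the line, y = −3x − 12. Substituting:
10x² + 100x = 0  ⟹  x² + 10x = 0
x = 0 or x = −10, giving (0, −12) and (−10, 18).
Chord length = distance between (0, −12) and (−10, 18) = √1000 = 10√10.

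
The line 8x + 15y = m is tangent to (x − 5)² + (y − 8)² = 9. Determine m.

Tangency holds when the distance from the centre (5, 8) to the line equals the radius 3:
|8·5 + 15·8 − m| / √289 = 3
|m − (160)| = 3·17, so m = 211 or m = 109.

m = 109 or m = 211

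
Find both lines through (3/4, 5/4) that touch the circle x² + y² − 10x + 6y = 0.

3x − 5y = −4 and 5x − 3y = 0

A line y − (5/4) = m(x − (3/4)) is tangent when its distance from (5, −3) is √34:
[m·(17/4) − (−17/4)]² = 34(m² + 1)
15m² − 34m + 15 = 0, so m = 3/5 or m = 5/3.
Through (3/4, 5/4) these give 3x − 5y = −4 and 5x − 3y = 0.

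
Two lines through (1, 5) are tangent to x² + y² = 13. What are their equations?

Let a tangent through (1, 5) have slope m. Its distance from (0, 0) must equal √13:
[m·(−1) − (−5)]² = 13(m² + 1)
6m² + 5m − 6 = 0, so m = −3/2 or m = 2/3.
With m = −3/2: 3x + 2y = 13. With m = 2/3: 2x − 3y = −13.

3x + 2y = 13 and 2x − 3y = −13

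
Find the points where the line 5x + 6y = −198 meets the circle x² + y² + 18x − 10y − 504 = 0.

Substitute y = (−198 − 5x)/6:
61x² + 2928x + 32940 = 0  ⟹  x² + 48x + 540 = 0
x = −18 or x = −30, giving (−18, −18) and (−30, −8).

(−30, −8) and (−18, −18)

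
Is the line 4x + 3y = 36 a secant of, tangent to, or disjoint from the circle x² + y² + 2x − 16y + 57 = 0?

disjoint

Centre (−1, 8), r² = 8. Distance² from centre to line = (−16)²/25 = 256/25.
Since d² > r², the line lies outside the circle.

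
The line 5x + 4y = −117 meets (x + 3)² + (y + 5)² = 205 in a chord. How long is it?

From the line, y = (−117 − 5x)/4. Substituting:
41x² + 1066x + 6273 = 0  ⟹  x² + 26x + 153 = 0
x = −9 or x = −17, giving (−9, −18) and (−17, −8).
|(−9, −18) − (−17, −8)| = √((8)² + (−10)²) = 2√41.

2√41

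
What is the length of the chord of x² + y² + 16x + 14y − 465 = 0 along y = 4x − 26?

10√17

Centre (−8, −7), r² = 578. Perpendicular distance d from centre to line = |−51| / √17 = 51/√17.
Chord = 2√(r² − d²) = 2·√(425) = 10√17.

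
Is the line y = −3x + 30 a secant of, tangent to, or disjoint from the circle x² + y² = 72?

disjoint

d² = (3·0 + 1·0 − (30))²/10 = 90; r² = 72.
Since d² > r², the line lies outside the circle.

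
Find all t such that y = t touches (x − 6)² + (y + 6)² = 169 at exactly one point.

Tangency holds when the distance from the centre (6, −6) to the line equals the radius 13:
|0·6 + 1·(−6) − t| / √1 = 13
|t − (−6)| = 13, so t = 7 or t = −19.

t = −19 or t = 7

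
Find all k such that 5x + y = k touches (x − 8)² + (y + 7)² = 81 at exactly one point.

Tangency holds when the distance from the centre (8, −7) to the line equals the radius 9:
|5·8 + 1·(−7) − k| / √26 = 9
|k − (33)| = 9√26.

k = 33 ± 9√26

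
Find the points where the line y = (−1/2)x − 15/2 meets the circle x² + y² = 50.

(−5, −5) and (−1, −7)

Express y = (−15 − x)/2 and substitute into the circle:
5x² + 30x + 25 = 0  ⟹  x² + 6x + 5 = 0
x = −1 or x = −5, giving (−1, −7) and (−5, −5).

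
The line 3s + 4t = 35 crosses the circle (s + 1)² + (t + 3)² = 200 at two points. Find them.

Express t = (35 − 3s)/4 and substitute into the circle:
25s² − 250s − 975 = 0  ⟹  s² − 10s − 39 = 0
s = 13 or s = −3, giving (13, −1) and (−3, 11).

(−3, 11) and (13, −1)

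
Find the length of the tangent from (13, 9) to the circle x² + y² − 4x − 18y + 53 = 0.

√89

The centre is (2, 9) and r = 4√2. The square of the distance from P to the centre is 121 + 0 = 121.
By the tangent–radius right angle, tangent length = √(|PO|² − r²) = √89.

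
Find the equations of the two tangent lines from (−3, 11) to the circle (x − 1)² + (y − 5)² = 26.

x + 5y = 52 and 5x − y = −26

A line y − (11) = m(x − (−3)) is tangent when its distance from (1, 5) is √26:
[m·(4) − (−6)]² = 26(m² + 1)
5m² − 24m − 5 = 0, so m = −1/5 or m = 5.
With m = −1/5: x + 5y = 52. With m = 5: 5x − y = −26.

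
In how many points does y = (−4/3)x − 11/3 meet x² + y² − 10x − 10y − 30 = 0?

0

Centre (5, 5), r² = 80. Distance² from centre to line = (46)²/25 = 2116/25.
Since d² > r², the line lies outside the circle.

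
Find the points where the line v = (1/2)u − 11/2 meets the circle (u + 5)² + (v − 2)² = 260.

Substitute v = (−11 + u)/2:
5u² + 10u − 715 = 0  ⟹  u² + 2u − 143 = 0
u = 11 or u = −13, giving (11, 0) and (−13, −12).

(−13, −12) and (11, 0)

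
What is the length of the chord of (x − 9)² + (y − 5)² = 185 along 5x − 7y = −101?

From the line, y = (101 + 5x)/7. Substituting:
74x² − 222x − 740 = 0  ⟹  x² − 3x − 10 = 0
x = 5 or x = −2, giving (5, 18) and (−2, 13).
|(5, 18) − (−2, 13)| = √((7)² + (5)²) = √74.

√74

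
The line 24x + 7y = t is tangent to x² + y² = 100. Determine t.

t = −250 or t = 250

The line touches the circle iff its distance from (0, 0) is 10:
|24·0 + 7·0 − t| / √625 = 10
|t| = 10·25, so t = 250 or t = −250.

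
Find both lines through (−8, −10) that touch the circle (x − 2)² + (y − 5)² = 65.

A line y − (−10) = m(x − (−8)) is tangent when its distance from (2, 5) is √65:
[m·(10) − (15)]² = 65(m² + 1)
7m² − 60m + 32 = 0, so m = 8 or m = 4/7.
With m = 8: 8x − y = −54. With m = 4/7: 4x − 7y = 38.

8x − y = −54 and 4x − 7y = 38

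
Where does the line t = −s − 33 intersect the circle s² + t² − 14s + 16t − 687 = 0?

(−21, −12) and (3, −36)

Substitute t = −s − 33:
2s² + 36s − 126 = 0  ⟹  s² + 18s − 63 = 0
s = 3 or s = −21, giving (3, −36) and (−21, −12).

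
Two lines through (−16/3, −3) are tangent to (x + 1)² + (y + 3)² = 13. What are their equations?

3x + 2y = −22 and 3x − 2y = −10

Write the tangent as mx − y + (−3 − m·(−16/3)) = 0 and set its distance from the centre to √13:
[m·(13/3) − (0)]² = 13(m² + 1)
4m² − 9 = 0, so m = −3/2 or m = 3/2.
Through (−16/3, −3) these give 3x + 2y = −22 and 3x − 2y = −10.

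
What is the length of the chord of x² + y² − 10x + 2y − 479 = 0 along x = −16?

The line gives x = −16. Substituting into the circle:
y² + 2y − 63 = 0
y = 7 or y = −9, giving (−16, 7) and (−16, −9).
Chord length = distance between (−16, 7) and (−16, −9) = √256 = 16.

16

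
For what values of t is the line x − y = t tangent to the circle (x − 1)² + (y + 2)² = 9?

For a tangent, require d(centre, line) = r = 3.
|1·1 − 1·(−2) − t| / √2 = 3
|t − (3)| = 3√2.

t = 3 ± 3√2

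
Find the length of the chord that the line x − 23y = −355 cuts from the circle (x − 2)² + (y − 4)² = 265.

The distance from (2, 4) to the line is 265/√530, and r² = 265.
Chord = 2√(r² − d²) = 2·√(265/2) = √530.

√530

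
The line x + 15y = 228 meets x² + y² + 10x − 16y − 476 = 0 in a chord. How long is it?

3√226

The distance from (−5, 8) to the line is 113/√226, and r² = 565.
Half the chord is √(r² − d²) = √(1017/2), so the full chord is 3√226.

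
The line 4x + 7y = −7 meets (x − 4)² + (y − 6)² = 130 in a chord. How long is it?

Substitute y = (−7 − 4x)/7:
65x² − 3185 = 0  ⟹  x² − 49 = 0
x = 7 or x = −7, giving (7, −5) and (−7, 3).
|(7, −5) − (−7, 3)| = √((14)² + (−8)²) = 2√65.

2√65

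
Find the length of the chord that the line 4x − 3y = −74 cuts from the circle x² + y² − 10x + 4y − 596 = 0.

30

Centre (5, −2), r² = 625. Perpendicular distance d from centre to line = |100| / √25 = 100/√25.
Half the chord is √(r² − d²) = √(225), so the full chord is 30.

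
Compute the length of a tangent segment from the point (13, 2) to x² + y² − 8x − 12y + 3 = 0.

Centre (4, 6), r² = 49. |PO|² = (9)² + (−4)² = 97.
Power of the point: PT² = |PO|² − r² = 48, so PT = 4√3.

4√3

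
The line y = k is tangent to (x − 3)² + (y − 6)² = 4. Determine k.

k = 4 or k = 8

The line touches the circle iff its distance from (3, 6) is 2:
|0·3 + 1·6 − k| / √1 = 2
|k − (6)| = 2, so k = 8 or k = 4.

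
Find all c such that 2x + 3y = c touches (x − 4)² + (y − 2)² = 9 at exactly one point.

c = 14 ± 3√13

Tangency holds when the distance from the centre (4, 2) to the line equals the radius 3:
|2·4 + 3·2 − c| / √13 = 3
|c − (14)| = 3√13.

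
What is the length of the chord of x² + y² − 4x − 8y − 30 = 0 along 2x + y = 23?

2√5

The distance from (2, 4) to the line is 15/√5, and r² = 50.
Chord = 2√(r² − d²) = 2·√(5) = 2√5.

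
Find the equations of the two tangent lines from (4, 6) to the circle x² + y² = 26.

5x + y = 26 and x − 5y = −26

A line y − (6) = m(x − (4)) is tangent when its distance from (0, 0) is √26:
[m·(−4) − (−6)]² = 26(m² + 1)
5m² + 24m − 5 = 0, so m = −5 or m = 1/5.
With m = −5: 5x + y = 26. With m = 1/5: x − 5y = −26.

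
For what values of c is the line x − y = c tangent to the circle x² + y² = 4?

For a tangent, require d(centre, line) = r = 2.
|1·0 − 1·0 − c| / √2 = 2
|c| = 2√2.

c = ±2√2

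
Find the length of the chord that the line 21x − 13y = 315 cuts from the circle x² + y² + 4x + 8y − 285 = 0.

√610

Centre (−2, −4), r² = 305. Perpendicular distance d from centre to line = |−305| / √610 = 305/√610.
Chord = 2√(r² − d²) = 2·√(305/2) = √610.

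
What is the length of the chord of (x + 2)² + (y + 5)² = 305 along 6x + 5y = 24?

Centre (−2, −5), r² = 305. Perpendicular distance d from centre to line = |−61| / √61 = 61/√61.
Chord = 2√(r² − d²) = 2·√(244) = 4√61.

4√61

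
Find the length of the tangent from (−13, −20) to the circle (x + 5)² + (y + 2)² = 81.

√307

The centre is (−5, −2) and r = 9. The square of the distance from P to the centre is 64 + 324 = 388.
By the tangent–radius right angle, tangent length = √(|PO|² − r²) = √307.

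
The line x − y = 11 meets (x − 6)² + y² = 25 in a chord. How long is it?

Centre (6, 0), r² = 25. Perpendicular distance d from centre to line = |−5| / √2 = 5/√2.
Chord = 2√(r² − d²) = 2·√(25/2) = 5√2.

5√2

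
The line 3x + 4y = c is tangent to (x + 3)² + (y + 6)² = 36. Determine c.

Tangency holds when the distance from the centre (−3, −6) to the line equals the radius 6:
|3·(−3) + 4·(−6) − c| / √25 = 6
|c − (−33)| = 6·5, so c = −3 or c = −63.

c = −63 or c = −3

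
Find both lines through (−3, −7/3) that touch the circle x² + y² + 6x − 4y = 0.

2x − 3y = 1 and 2x + 3y = −13

A line y − (−7/3) = m(x − (−3)) is tangent when its distance from (−3, 2) is √13:
[m·(0) − (13/3)]² = 13(m² + 1)
9m² − 4 = 0, so m = 2/3 or m = −2/3.
Through (−3, −7/3) these give 2x − 3y = 1 and 2x + 3y = −13.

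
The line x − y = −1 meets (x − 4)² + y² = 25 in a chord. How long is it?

5√2

From the line, y = x + 1. Substituting:
2x² − 6x − 8 = 0  ⟹  x² − 3x − 4 = 0
x = 4 or x = −1, giving (4, 5) and (−1, 0).
|(4, 5) − (−1, 0)| = √((5)² + (5)²) = 5√2.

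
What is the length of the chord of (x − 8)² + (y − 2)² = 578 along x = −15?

The line gives x = −15. Substituting into the circle:
y² − 4y − 45 = 0
y = 9 or y = −5, giving (−15, 9) and (−15, −5).
Chord length = distance between (−15, 9) and (−15, −5) = √196 = 14.

14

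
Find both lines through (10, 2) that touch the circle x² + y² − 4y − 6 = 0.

Write the tangent as mx − y + (2 − m·(10)) = 0 and set its distance from the centre to √10:
(−10m − (0))² = 10(m² + 1)
9m² − 1 = 0, so m = 1/3 or m = −1/3.
Through (10, 2) these give x − 3y = 4 and x + 3y = 16.

x − 3y = 4 and x + 3y = 16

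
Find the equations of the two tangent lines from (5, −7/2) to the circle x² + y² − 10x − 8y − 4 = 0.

x + 2y = −2 and x − 2y = 12

A line y − (−7/2) = m(x − (5)) is tangent when its distance from (5, 4) is 3√5:
[m·(0) − (15/2)]² = 45(m² + 1)
4m² − 1 = 0, so m = −1/2 or m = 1/2.
Through (5, −7/2) these give x + 2y = −2 and x − 2y = 12.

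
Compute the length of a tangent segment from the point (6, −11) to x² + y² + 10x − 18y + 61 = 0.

2√119

Centre (−5, 9), r² = 45. |PO|² = (11)² + (−20)² = 521.
Power of the point: PT² = |PO|² − r² = 476, so PT = 2√119.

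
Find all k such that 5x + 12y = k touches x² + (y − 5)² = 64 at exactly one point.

k = −44 or k = 164

Tangency holds when the distance from the centre (0, 5) to the line equals the radius 8:
|5·0 + 12·5 − k| / √169 = 8
|k − (60)| = 8·13, so k = 164 or k = −44.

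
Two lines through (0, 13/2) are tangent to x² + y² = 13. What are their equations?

A line y − (13/2) = m(x − (0)) is tangent when its distance from (0, 0) is √13:
(0m − (−13/2))² = 13(m² + 1)
4m² − 9 = 0, so m = 3/2 or m = −3/2.
With m = 3/2: 3x − 2y = −13. With m = −3/2: 3x + 2y = 13.

3x − 2y = −13 and 3x + 2y = 13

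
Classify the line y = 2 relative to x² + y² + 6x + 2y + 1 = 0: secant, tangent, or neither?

d² = (0·(−3) + 1·(−1) − (2))² = 9; r² = 9.
Since d² = r², the line is tangent.

tangent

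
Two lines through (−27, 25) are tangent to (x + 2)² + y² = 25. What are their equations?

A line y − (25) = m(x − (−27)) is tangent when its distance from (−2, 0) is 5:
(25m − (−25))² = 25(m² + 1)
12m² + 25m + 12 = 0, so m = −4/3 or m = −3/4.
Through (−27, 25) these give 4x + 3y = −33 and 3x + 4y = 19.

4x + 3y = −33 and 3x + 4y = 19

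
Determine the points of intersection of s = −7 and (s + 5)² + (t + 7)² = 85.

The line gives s = −7. Substituting into the circle:
t² + 14t − 32 = 0
t = 2 or t = −16, giving (−7, 2) and (−7, −16).

(−7, −16) and (−7, 2)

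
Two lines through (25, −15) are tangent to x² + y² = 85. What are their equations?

Let a tangent through (25, −15) have slope m. Its distance from (0, 0) must equal √85:
[m·(−25) − (15)]² = 85(m² + 1)
54m² + 75m + 14 = 0, so m = −2/9 or m = −7/6.
Through (25, −15) these give 2x + 9y = −85 and 7x + 6y = 85.

2x + 9y = −85 and 7x + 6y = 85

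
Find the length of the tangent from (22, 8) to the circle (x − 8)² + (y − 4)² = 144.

The centre is (8, 4) and r = 12. The square of the distance from P to the centre is 196 + 16 = 212.
Power of the point: PT² = |PO|² − r² = 68, so PT = 2√17.

2√17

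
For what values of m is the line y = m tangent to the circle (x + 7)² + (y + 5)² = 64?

The line touches the circle iff its distance from (−7, −5) is 8:
|0·(−7) + 1·(−5) − m| / √1 = 8
|m − (−5)| = 8, so m = 3 or m = −13.

m = −13 or m = 3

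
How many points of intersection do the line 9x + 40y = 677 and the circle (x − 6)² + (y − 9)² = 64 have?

d² = (9·6 + 40·9 − (677))²/1681 = 69169/1681; r² = 64.
Since d² < r², the line cuts the circle twice.

2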